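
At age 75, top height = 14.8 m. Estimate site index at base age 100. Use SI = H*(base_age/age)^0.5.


Formula: SI = H_dom * (base_age / age)^0.5
Age ratio = 100 / 75 = 1.33333
sqrt(age_ratio) = 1.1547
SI = 14.8 * 1.1547 = 17.1 m

17.1


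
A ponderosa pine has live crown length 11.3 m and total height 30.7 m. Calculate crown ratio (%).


Formula: Crown Ratio = (Crown Length / Total Height) * 100
CR = (11.3 m / 30.7 m) * 100
CR = 0.3681 * 100 = 36.8%

36.8


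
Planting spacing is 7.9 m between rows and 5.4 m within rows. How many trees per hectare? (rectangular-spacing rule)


Formula: TPH = 10000 m^2/ha / (spacing_x * spacing_y)
Area per tree = 7.9 m * 5.4 m = 42.66 m^2
TPH = 10000 / 42.66 = 234 trees/ha

234


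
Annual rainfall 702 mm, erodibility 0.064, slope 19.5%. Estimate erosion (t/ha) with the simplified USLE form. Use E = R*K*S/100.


Formula: E = R * K * S / 100  (simplified USLE)
R * K = 702 * 0.064 = 44.928
E = 44.928 * 19.5 / 100 = 8.76 t/ha

8.76


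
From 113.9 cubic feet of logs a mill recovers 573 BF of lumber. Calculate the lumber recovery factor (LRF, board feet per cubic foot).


Formula: LRF = Lumber Output (BF) / Log Input (ft^3)
LRF = 573 BF / 113.9 ft^3
LRF = 5.03 BF/ft^3

5.03


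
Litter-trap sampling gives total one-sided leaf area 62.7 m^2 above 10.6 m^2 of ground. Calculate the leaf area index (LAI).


Formula: LAI = total leaf area / ground area  (dimensionless)
LAI = 62.7 m^2 / 10.6 m^2
LAI = 5.92

5.92


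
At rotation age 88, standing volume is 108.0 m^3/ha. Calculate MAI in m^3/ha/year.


Formula: MAI = Total Volume / Stand Age
MAI = 108.0 m^3/ha / 88 years
MAI = 1.23 m^3/ha/year

1.23


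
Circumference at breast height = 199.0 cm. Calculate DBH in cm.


Formula: DBH = C / pi
DBH = 199.0 / pi
pi = 3.14159...
DBH = 63.3 cm

63.3


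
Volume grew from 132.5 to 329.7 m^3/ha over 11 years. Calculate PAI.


Formula: PAI = (V_T2 - V_T1) / (T2 - T1)
Volume increment = 329.7 - 132.5 = 197.2 m^3/ha
PAI = 197.2 / 11 = 17.93 m^3/ha/year

17.93


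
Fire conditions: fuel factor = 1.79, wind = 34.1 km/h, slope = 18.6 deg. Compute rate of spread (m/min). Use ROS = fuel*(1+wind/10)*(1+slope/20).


Formula: ROS = fuel * (1 + wind/10) * (1 + slope/20)
Wind factor = 1 + 34.1/10 = 4.41
Slope factor = 1 + 18.6/20 = 1.93
ROS = 1.79 * 4.41 * 1.93 = 15.24 m/min

15.24


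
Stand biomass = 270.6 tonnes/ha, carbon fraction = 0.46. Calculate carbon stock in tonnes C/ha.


Formula: Carbon Stock = Biomass * Carbon Fraction
C = 270.6 t/ha * 0.46
C = 124.5 t C/ha

124.5


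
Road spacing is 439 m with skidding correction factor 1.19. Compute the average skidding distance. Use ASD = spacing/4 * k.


Formula: ASD = (spacing / 4) * correction
Uncorrected distance = spacing / 4 = 439 / 4 = 109.75 m
ASD = 109.75 * 1.19 = 131 m

131


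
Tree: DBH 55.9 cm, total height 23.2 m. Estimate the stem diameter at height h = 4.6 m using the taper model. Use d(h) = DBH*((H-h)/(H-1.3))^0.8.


Taper: d(h) = DBH * ((H - h) / (H - 1.3))^0.8
Numerator = H - h = 23.2 - 4.6 = 18.6 m
Denominator = H - 1.3 = 23.2 - 1.3 = 21.9 m
Ratio = 18.6 / 21.9 = 0.84932
d = 55.9 * 0.84932^0.8 = 49.1 cm

49.1


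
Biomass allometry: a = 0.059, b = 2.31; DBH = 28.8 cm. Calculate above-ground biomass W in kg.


Formula: W = a * DBH^b  (allometric power law)
DBH^b = 28.8^2.31 = 2350.697
W = 0.059 * 2350.697 = 138.7 kg

138.7


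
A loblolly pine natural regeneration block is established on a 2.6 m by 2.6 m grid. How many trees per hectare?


Formula: TPH = 10000 m^2/ha / (spacing_x * spacing_y)
Area per tree = 2.6 m * 2.6 m = 6.76 m^2
TPH = 10000 / 6.76 = 1479 trees/ha

1479


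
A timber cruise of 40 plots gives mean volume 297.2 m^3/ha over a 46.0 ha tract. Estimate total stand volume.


Formula: Total Volume = Mean Volume per ha * Total Area
Total Volume = 297.2 m^3/ha * 46.0 ha
Total Volume = 13671 m^3

13671


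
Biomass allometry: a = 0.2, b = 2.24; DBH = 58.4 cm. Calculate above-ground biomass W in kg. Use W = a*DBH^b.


Formula: W = a * DBH^b  (allometric power law)
DBH^b = 58.4^2.24 = 9052.4217
W = 0.2 * 9052.4217 = 1810.5 kg

1810.5


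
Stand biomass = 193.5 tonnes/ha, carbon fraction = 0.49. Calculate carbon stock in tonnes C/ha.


Formula: Carbon Stock = Biomass * Carbon Fraction
C = 193.5 t/ha * 0.49
C = 94.8 t C/ha

94.8


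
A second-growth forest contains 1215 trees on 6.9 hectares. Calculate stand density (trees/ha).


Formula: Stand Density = N_trees / Area_ha
Density = 1215 trees / 6.9 ha
Density = 176 trees/ha

176


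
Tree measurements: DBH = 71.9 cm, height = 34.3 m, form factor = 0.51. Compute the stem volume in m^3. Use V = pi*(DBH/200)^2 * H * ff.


Formula: V = pi * (DBH/200)^2 * H * ff
Radius = DBH/200 = 71.9/200 = 0.3595 m
Radius^2 = 0.3595^2 = 0.12924025 m^2
V = pi * 0.12924025 * 34.3 * 0.51
V = 7.103 m^3

7.103


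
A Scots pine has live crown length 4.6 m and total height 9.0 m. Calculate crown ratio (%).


Formula: Crown Ratio = (Crown Length / Total Height) * 100
CR = (4.6 m / 9.0 m) * 100
CR = 0.5111 * 100 = 51.1%

51.1


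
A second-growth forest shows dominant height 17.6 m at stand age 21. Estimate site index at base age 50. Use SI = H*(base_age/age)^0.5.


Formula: SI = H_dom * (base_age / age)^0.5
Age ratio = 50 / 21 = 2.38095
sqrt(age_ratio) = 1.54303
SI = 17.6 * 1.54303 = 27.2 m

27.2


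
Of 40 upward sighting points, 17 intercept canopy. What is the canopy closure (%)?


Formula: Canopy closure = covered points / total points * 100
Closure = 17 / 40 * 100
Closure = 0.425 * 100 = 42.5%

42.5


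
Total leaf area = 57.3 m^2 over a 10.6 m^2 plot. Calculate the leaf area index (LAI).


Formula: LAI = total leaf area / ground area  (dimensionless)
LAI = 57.3 m^2 / 10.6 m^2
LAI = 5.41

5.41


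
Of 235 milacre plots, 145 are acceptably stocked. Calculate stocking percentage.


Formula: Stocking % = stocked plots / total plots * 100
Stocking = 145 / 235 * 100
Stocking = 0.617 * 100 = 61.7%

61.7


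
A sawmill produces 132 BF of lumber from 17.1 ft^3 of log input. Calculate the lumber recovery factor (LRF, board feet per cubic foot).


Formula: LRF = Lumber Output (BF) / Log Input (ft^3)
LRF = 132 BF / 17.1 ft^3
LRF = 7.72 BF/ft^3

7.72


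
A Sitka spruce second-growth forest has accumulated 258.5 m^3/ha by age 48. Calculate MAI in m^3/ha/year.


Formula: MAI = Total Volume / Stand Age
MAI = 258.5 m^3/ha / 48 years
MAI = 5.39 m^3/ha/year

5.39


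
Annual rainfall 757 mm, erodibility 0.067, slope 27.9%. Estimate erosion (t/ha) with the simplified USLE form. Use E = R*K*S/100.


Formula: E = R * K * S / 100  (simplified USLE)
R * K = 757 * 0.067 = 50.719
E = 50.719 * 27.9 / 100 = 14.15 t/ha

14.15


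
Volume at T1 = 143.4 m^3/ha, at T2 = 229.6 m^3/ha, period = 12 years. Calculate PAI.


Formula: PAI = (V_T2 - V_T1) / (T2 - T1)
Volume increment = 229.6 - 143.4 = 86.2 m^3/ha
PAI = 86.2 / 12 = 7.18 m^3/ha/year

7.18


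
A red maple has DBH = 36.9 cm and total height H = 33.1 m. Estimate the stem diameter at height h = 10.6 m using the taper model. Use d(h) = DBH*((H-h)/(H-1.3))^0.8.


Taper: d(h) = DBH * ((H - h) / (H - 1.3))^0.8
Numerator = H - h = 33.1 - 10.6 = 22.5 m
Denominator = H - 1.3 = 33.1 - 1.3 = 31.8 m
Ratio = 22.5 / 31.8 = 0.70755
d = 36.9 * 0.70755^0.8 = 28.0 cm

28.0


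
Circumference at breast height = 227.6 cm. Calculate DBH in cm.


Formula: DBH = C / pi
DBH = 227.6 / pi
pi = 3.14159...
DBH = 72.4 cm

72.4


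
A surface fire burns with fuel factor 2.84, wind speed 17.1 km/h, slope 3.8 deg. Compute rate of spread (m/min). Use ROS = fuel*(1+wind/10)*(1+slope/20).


Formula: ROS = fuel * (1 + wind/10) * (1 + slope/20)
Wind factor = 1 + 17.1/10 = 2.71
Slope factor = 1 + 3.8/20 = 1.19
ROS = 2.84 * 2.71 * 1.19 = 9.16 m/min

9.16


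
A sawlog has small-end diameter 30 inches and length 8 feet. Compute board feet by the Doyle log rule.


Doyle: BF = (D - 4)^2 * L / 16
Adjusted diameter = 30 - 4 = 26 in
(D-4)^2 = 26^2 = 676
BF = 676 * 8 / 16 = 338 BF

338


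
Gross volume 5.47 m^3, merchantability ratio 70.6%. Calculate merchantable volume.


Formula: MV = V_total * (merchantable_pct / 100)
Merchantable fraction = 70.6% / 100 = 0.706
MV = 5.47 m^3 * 0.706 = 3.862 m^3

3.862


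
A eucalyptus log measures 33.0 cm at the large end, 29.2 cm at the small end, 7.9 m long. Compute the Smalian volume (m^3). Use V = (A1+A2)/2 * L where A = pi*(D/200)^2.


Smalian: V = (A1 + A2)/2 * L,  A = pi*(D/200)^2
A1 = pi*(33.0/200)^2 = 0.08553 m^2
A2 = pi*(29.2/200)^2 = 0.066966 m^2
V = (0.08553+0.066966)/2*7.9 = 0.6024 m^3

0.6024


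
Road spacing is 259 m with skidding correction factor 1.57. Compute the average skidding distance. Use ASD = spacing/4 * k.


Formula: ASD = (spacing / 4) * correction
Uncorrected distance = spacing / 4 = 259 / 4 = 64.75 m
ASD = 64.75 * 1.57 = 102 m

102


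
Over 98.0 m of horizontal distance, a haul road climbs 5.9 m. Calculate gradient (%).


Formula: Gradient = rise / run * 100
Gradient = 5.9 / 98.0 * 100 = 6.0%

6.0


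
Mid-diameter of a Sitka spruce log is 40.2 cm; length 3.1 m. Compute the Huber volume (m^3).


Huber: V = Am * L,  Am = pi*(Dm/200)^2
Am = pi*(40.2/200)^2 = 0.126923 m^2
V = 0.126923*3.1 = 0.3935 m^3

0.3935


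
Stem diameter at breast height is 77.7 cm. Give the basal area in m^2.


Formula: BA = pi * (DBH/2)^2 / 10000  (cm^2 to m^2)
Radius = DBH/2 = 77.7/2 = 38.85 cm
BA = pi * 38.85^2 / 10000
   = 4741.6765 cm^2 / 10000
   = 0.4742 m^2

0.4742


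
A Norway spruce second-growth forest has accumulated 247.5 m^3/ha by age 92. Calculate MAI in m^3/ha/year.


Formula: MAI = Total Volume / Stand Age
MAI = 247.5 m^3/ha / 92 years
MAI = 2.69 m^3/ha/year

2.69


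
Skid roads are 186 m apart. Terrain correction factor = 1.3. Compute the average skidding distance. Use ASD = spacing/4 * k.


Formula: ASD = (spacing / 4) * correction
Uncorrected distance = spacing / 4 = 186 / 4 = 46.5 m
ASD = 46.5 * 1.3 = 60 m

60


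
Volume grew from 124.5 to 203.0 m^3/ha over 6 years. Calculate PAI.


Formula: PAI = (V_T2 - V_T1) / (T2 - T1)
Volume increment = 203.0 - 124.5 = 78.5 m^3/ha
PAI = 78.5 / 6 = 13.08 m^3/ha/year

13.08


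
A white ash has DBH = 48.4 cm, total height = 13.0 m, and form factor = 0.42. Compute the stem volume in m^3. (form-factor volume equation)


Formula: V = pi * (DBH/200)^2 * H * ff
Radius = DBH/200 = 48.4/200 = 0.242 m
Radius^2 = 0.242^2 = 0.058564 m^2
V = pi * 0.058564 * 13.0 * 0.42
V = 1.005 m^3

1.005


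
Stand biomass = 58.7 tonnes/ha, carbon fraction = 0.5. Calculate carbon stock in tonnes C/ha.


Formula: Carbon Stock = Biomass * Carbon Fraction
C = 58.7 t/ha * 0.5
C = 29.4 t C/ha

29.4


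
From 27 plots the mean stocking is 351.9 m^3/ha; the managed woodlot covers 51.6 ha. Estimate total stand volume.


Formula: Total Volume = Mean Volume per ha * Total Area
Total Volume = 351.9 m^3/ha * 51.6 ha
Total Volume = 18158 m^3

18158


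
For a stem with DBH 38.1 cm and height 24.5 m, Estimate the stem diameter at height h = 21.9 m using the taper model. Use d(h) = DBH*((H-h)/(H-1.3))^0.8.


Taper: d(h) = DBH * ((H - h) / (H - 1.3))^0.8
Numerator = H - h = 24.5 - 21.9 = 2.6 m
Denominator = H - 1.3 = 24.5 - 1.3 = 23.2 m
Ratio = 2.6 / 23.2 = 0.11207
d = 38.1 * 0.11207^0.8 = 6.6 cm

6.6


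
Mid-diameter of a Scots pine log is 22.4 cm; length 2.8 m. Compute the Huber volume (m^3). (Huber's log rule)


Huber: V = Am * L,  Am = pi*(Dm/200)^2
Am = pi*(22.4/200)^2 = 0.039408 m^2
V = 0.039408*2.8 = 0.1103 m^3

0.1103


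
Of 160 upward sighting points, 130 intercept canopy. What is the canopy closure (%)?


Formula: Canopy closure = covered points / total points * 100
Closure = 130 / 160 * 100
Closure = 0.8125 * 100 = 81.3%

81.3


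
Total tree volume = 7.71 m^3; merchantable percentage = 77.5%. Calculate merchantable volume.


Formula: MV = V_total * (merchantable_pct / 100)
Merchantable fraction = 77.5% / 100 = 0.775
MV = 7.71 m^3 * 0.775 = 5.975 m^3

5.975


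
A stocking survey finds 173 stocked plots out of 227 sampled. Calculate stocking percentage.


Formula: Stocking % = stocked plots / total plots * 100
Stocking = 173 / 227 * 100
Stocking = 0.7621 * 100 = 76.2%

76.2


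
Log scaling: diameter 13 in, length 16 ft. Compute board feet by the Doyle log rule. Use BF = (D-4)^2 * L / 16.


Doyle: BF = (D - 4)^2 * L / 16
Adjusted diameter = 13 - 4 = 9 in
(D-4)^2 = 9^2 = 81
BF = 81 * 16 / 16 = 81 BF

81


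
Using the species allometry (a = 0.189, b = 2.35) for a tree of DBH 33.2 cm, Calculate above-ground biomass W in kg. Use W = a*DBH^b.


Formula: W = a * DBH^b  (allometric power law)
DBH^b = 33.2^2.35 = 3755.5582
W = 0.189 * 3755.5582 = 709.8 kg

709.8


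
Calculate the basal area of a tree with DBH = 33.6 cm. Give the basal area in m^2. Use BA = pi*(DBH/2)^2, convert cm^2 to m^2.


Formula: BA = pi * (DBH/2)^2 / 10000  (cm^2 to m^2)
Radius = DBH/2 = 33.6/2 = 16.8 cm
BA = pi * 16.8^2 / 10000
   = 886.6831 cm^2 / 10000
   = 0.0887 m^2

0.0887


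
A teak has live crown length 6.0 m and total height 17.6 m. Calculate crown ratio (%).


Formula: Crown Ratio = (Crown Length / Total Height) * 100
CR = (6.0 m / 17.6 m) * 100
CR = 0.3409 * 100 = 34.1%

34.1


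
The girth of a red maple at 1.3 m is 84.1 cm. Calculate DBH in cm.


Formula: DBH = C / pi
DBH = 84.1 / pi
pi = 3.14159...
DBH = 26.8 cm

26.8


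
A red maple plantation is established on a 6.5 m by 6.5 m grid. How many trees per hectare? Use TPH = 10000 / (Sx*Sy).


Formula: TPH = 10000 m^2/ha / (spacing_x * spacing_y)
Area per tree = 6.5 m * 6.5 m = 42.25 m^2
TPH = 10000 / 42.25 = 237 trees/ha

237


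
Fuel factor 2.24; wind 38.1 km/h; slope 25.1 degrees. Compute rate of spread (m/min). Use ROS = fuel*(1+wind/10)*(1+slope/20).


Formula: ROS = fuel * (1 + wind/10) * (1 + slope/20)
Wind factor = 1 + 38.1/10 = 4.81
Slope factor = 1 + 25.1/20 = 2.255
ROS = 2.24 * 4.81 * 2.255 = 24.3 m/min

24.3


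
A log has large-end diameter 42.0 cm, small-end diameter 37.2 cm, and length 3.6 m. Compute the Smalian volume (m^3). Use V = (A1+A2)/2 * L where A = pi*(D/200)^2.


Smalian: V = (A1 + A2)/2 * L,  A = pi*(D/200)^2
A1 = pi*(42.0/200)^2 = 0.138544 m^2
A2 = pi*(37.2/200)^2 = 0.108687 m^2
V = (0.138544+0.108687)/2*3.6 = 0.445 m^3

0.445


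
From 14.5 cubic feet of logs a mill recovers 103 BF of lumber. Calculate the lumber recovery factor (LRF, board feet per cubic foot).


Formula: LRF = Lumber Output (BF) / Log Input (ft^3)
LRF = 103 BF / 14.5 ft^3
LRF = 7.1 BF/ft^3

7.1


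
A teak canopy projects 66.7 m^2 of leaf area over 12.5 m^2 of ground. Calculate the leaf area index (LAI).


Formula: LAI = total leaf area / ground area  (dimensionless)
LAI = 66.7 m^2 / 12.5 m^2
LAI = 5.34

5.34


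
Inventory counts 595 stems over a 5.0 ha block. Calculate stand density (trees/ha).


Formula: Stand Density = N_trees / Area_ha
Density = 595 trees / 5.0 ha
Density = 119 trees/ha

119


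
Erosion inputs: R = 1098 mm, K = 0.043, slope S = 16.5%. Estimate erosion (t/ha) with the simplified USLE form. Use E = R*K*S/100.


Formula: E = R * K * S / 100  (simplified USLE)
R * K = 1098 * 0.043 = 47.214
E = 47.214 * 16.5 / 100 = 7.79 t/ha

7.79


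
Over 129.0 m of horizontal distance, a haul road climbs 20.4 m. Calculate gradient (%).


Formula: Gradient = rise / run * 100
Gradient = 20.4 / 129.0 * 100 = 15.8%

15.8


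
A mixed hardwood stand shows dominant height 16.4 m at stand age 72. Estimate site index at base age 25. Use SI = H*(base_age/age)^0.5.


Formula: SI = H_dom * (base_age / age)^0.5
Age ratio = 25 / 72 = 0.34722
sqrt(age_ratio) = 0.58926
SI = 16.4 * 0.58926 = 9.7 m

9.7


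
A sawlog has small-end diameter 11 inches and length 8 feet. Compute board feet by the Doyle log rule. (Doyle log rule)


Doyle: BF = (D - 4)^2 * L / 16
Adjusted diameter = 11 - 4 = 7 in
(D-4)^2 = 7^2 = 49
BF = 49 * 8 / 16 = 25 BF

25


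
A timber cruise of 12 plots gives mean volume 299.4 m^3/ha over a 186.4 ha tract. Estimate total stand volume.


Formula: Total Volume = Mean Volume per ha * Total Area
Total Volume = 299.4 m^3/ha * 186.4 ha
Total Volume = 55808 m^3

55808


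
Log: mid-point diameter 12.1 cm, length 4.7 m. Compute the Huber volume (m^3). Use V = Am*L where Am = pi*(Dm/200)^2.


Huber: V = Am * L,  Am = pi*(Dm/200)^2
Am = pi*(12.1/200)^2 = 0.011499 m^2
V = 0.011499*4.7 = 0.054 m^3

0.054


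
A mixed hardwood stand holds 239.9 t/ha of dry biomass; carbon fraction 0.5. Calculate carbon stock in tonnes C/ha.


Formula: Carbon Stock = Biomass * Carbon Fraction
C = 239.9 t/ha * 0.5
C = 120.0 t C/ha

120.0


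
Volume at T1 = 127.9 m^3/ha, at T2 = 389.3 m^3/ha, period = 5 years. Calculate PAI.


Formula: PAI = (V_T2 - V_T1) / (T2 - T1)
Volume increment = 389.3 - 127.9 = 261.4 m^3/ha
PAI = 261.4 / 5 = 52.28 m^3/ha/year

52.28


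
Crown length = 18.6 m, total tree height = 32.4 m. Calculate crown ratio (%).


Formula: Crown Ratio = (Crown Length / Total Height) * 100
CR = (18.6 m / 32.4 m) * 100
CR = 0.5741 * 100 = 57.4%

57.4


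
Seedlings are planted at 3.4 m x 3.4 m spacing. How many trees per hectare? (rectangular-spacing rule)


Formula: TPH = 10000 m^2/ha / (spacing_x * spacing_y)
Area per tree = 3.4 m * 3.4 m = 11.56 m^2
TPH = 10000 / 11.56 = 865 trees/ha

865


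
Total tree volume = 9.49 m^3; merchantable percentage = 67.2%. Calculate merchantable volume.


Formula: MV = V_total * (merchantable_pct / 100)
Merchantable fraction = 67.2% / 100 = 0.672
MV = 9.49 m^3 * 0.672 = 6.377 m^3

6.377


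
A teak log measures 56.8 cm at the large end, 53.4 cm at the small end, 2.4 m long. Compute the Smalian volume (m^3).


Smalian: V = (A1 + A2)/2 * L,  A = pi*(D/200)^2
A1 = pi*(56.8/200)^2 = 0.253388 m^2
A2 = pi*(53.4/200)^2 = 0.223961 m^2
V = (0.253388+0.223961)/2*2.4 = 0.5728 m^3

0.5728


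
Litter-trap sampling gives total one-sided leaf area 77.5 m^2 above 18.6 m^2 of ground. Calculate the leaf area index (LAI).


Formula: LAI = total leaf area / ground area  (dimensionless)
LAI = 77.5 m^2 / 18.6 m^2
LAI = 4.17

4.17


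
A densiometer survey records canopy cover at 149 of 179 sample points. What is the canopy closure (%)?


Formula: Canopy closure = covered points / total points * 100
Closure = 149 / 179 * 100
Closure = 0.8324 * 100 = 83.2%

83.2


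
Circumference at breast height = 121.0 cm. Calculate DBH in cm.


Formula: DBH = C / pi
DBH = 121.0 / pi
pi = 3.14159...
DBH = 38.5 cm

38.5


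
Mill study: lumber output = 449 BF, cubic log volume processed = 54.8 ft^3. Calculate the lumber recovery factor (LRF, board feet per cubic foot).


Formula: LRF = Lumber Output (BF) / Log Input (ft^3)
LRF = 449 BF / 54.8 ft^3
LRF = 8.19 BF/ft^3

8.19


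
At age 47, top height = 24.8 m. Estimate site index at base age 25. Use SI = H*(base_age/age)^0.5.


Formula: SI = H_dom * (base_age / age)^0.5
Age ratio = 25 / 47 = 0.53191
sqrt(age_ratio) = 0.72932
SI = 24.8 * 0.72932 = 18.1 m

18.1


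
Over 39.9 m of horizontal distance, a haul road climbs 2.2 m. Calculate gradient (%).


Formula: Gradient = rise / run * 100
Gradient = 2.2 / 39.9 * 100 = 5.5%

5.5


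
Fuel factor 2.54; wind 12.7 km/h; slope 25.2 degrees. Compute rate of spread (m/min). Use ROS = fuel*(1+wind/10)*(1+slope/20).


Formula: ROS = fuel * (1 + wind/10) * (1 + slope/20)
Wind factor = 1 + 12.7/10 = 2.27
Slope factor = 1 + 25.2/20 = 2.26
ROS = 2.54 * 2.27 * 2.26 = 13.03 m/min

13.03


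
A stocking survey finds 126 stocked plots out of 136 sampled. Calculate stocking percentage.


Formula: Stocking % = stocked plots / total plots * 100
Stocking = 126 / 136 * 100
Stocking = 0.9265 * 100 = 92.6%

92.6


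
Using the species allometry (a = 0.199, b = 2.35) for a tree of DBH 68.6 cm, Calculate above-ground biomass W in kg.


Formula: W = a * DBH^b  (allometric power law)
DBH^b = 68.6^2.35 = 20671.0088
W = 0.199 * 20671.0088 = 4113.5 kg

4113.5


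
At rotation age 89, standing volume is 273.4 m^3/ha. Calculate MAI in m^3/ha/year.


Formula: MAI = Total Volume / Stand Age
MAI = 273.4 m^3/ha / 89 years
MAI = 3.07 m^3/ha/year

3.07


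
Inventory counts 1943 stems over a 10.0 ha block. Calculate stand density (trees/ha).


Formula: Stand Density = N_trees / Area_ha
Density = 1943 trees / 10.0 ha
Density = 194 trees/ha

194


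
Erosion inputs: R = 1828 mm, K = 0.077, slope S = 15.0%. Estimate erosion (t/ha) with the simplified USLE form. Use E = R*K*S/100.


Formula: E = R * K * S / 100  (simplified USLE)
R * K = 1828 * 0.077 = 140.756
E = 140.756 * 15.0 / 100 = 21.11 t/ha

21.11


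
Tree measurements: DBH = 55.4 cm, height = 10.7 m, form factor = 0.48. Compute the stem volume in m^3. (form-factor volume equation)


Formula: V = pi * (DBH/200)^2 * H * ff
Radius = DBH/200 = 55.4/200 = 0.277 m
Radius^2 = 0.277^2 = 0.076729 m^2
V = pi * 0.076729 * 10.7 * 0.48
V = 1.238 m^3

1.238


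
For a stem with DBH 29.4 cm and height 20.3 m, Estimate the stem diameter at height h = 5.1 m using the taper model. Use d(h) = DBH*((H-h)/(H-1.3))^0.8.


Taper: d(h) = DBH * ((H - h) / (H - 1.3))^0.8
Numerator = H - h = 20.3 - 5.1 = 15.2 m
Denominator = H - 1.3 = 20.3 - 1.3 = 19.0 m
Ratio = 15.2 / 19.0 = 0.8
d = 29.4 * 0.8^0.8 = 24.6 cm

24.6


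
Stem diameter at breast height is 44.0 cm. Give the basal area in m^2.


Formula: BA = pi * (DBH/2)^2 / 10000  (cm^2 to m^2)
Radius = DBH/2 = 44.0/2 = 22.0 cm
BA = pi * 22.0^2 / 10000
   = 1520.5308 cm^2 / 10000
   = 0.1521 m^2

0.1521


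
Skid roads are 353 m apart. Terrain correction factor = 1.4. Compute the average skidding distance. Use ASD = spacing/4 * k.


Formula: ASD = (spacing / 4) * correction
Uncorrected distance = spacing / 4 = 353 / 4 = 88.25 m
ASD = 88.25 * 1.4 = 124 m

124


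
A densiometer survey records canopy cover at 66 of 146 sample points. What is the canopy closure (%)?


Formula: Canopy closure = covered points / total points * 100
Closure = 66 / 146 * 100
Closure = 0.4521 * 100 = 45.2%

45.2


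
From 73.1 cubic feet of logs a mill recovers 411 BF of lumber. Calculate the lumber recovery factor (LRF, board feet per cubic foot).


Formula: LRF = Lumber Output (BF) / Log Input (ft^3)
LRF = 411 BF / 73.1 ft^3
LRF = 5.62 BF/ft^3

5.62


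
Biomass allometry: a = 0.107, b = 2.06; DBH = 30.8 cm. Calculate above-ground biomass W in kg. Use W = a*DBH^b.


Formula: W = a * DBH^b  (allometric power law)
DBH^b = 30.8^2.06 = 1165.2376
W = 0.107 * 1165.2376 = 124.7 kg

124.7


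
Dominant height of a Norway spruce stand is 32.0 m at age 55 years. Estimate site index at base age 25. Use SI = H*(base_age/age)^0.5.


Formula: SI = H_dom * (base_age / age)^0.5
Age ratio = 25 / 55 = 0.45455
sqrt(age_ratio) = 0.6742
SI = 32.0 * 0.6742 = 21.6 m

21.6


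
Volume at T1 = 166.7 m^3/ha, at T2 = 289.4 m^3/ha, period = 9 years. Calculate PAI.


Formula: PAI = (V_T2 - V_T1) / (T2 - T1)
Volume increment = 289.4 - 166.7 = 122.7 m^3/ha
PAI = 122.7 / 9 = 13.63 m^3/ha/year

13.63


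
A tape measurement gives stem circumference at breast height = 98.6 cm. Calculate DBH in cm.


Formula: DBH = C / pi
DBH = 98.6 / pi
pi = 3.14159...
DBH = 31.4 cm

31.4


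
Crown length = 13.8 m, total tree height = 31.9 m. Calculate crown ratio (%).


Formula: Crown Ratio = (Crown Length / Total Height) * 100
CR = (13.8 m / 31.9 m) * 100
CR = 0.4326 * 100 = 43.3%

43.3


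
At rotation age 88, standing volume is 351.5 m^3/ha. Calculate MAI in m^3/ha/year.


Formula: MAI = Total Volume / Stand Age
MAI = 351.5 m^3/ha / 88 years
MAI = 3.99 m^3/ha/year

3.99


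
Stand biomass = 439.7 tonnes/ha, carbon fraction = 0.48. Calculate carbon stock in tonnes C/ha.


Formula: Carbon Stock = Biomass * Carbon Fraction
C = 439.7 t/ha * 0.48
C = 211.1 t C/ha

211.1


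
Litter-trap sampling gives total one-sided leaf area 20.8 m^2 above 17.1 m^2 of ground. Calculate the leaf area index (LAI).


Formula: LAI = total leaf area / ground area  (dimensionless)
LAI = 20.8 m^2 / 17.1 m^2
LAI = 1.22

1.22


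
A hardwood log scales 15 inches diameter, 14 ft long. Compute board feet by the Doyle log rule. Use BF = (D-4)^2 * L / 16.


Doyle: BF = (D - 4)^2 * L / 16
Adjusted diameter = 15 - 4 = 11 in
(D-4)^2 = 11^2 = 121
BF = 121 * 14 / 16 = 106 BF

106


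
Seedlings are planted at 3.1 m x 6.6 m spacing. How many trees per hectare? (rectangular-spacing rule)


Formula: TPH = 10000 m^2/ha / (spacing_x * spacing_y)
Area per tree = 3.1 m * 6.6 m = 20.46 m^2
TPH = 10000 / 20.46 = 489 trees/ha

489


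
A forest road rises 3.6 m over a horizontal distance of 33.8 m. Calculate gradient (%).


Formula: Gradient = rise / run * 100
Gradient = 3.6 / 33.8 * 100 = 10.7%

10.7


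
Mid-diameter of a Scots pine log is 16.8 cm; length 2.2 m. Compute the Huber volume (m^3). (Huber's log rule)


Huber: V = Am * L,  Am = pi*(Dm/200)^2
Am = pi*(16.8/200)^2 = 0.022167 m^2
V = 0.022167*2.2 = 0.0488 m^3

0.0488


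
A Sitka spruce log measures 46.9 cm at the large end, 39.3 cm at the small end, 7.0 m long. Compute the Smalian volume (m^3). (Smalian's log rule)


Smalian: V = (A1 + A2)/2 * L,  A = pi*(D/200)^2
A1 = pi*(46.9/200)^2 = 0.172757 m^2
A2 = pi*(39.3/200)^2 = 0.121304 m^2
V = (0.172757+0.121304)/2*7.0 = 1.0292 m^3

1.0292


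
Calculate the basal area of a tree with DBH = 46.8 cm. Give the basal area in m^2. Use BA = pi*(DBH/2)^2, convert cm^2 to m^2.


Formula: BA = pi * (DBH/2)^2 / 10000  (cm^2 to m^2)
Radius = DBH/2 = 46.8/2 = 23.4 cm
BA = pi * 23.4^2 / 10000
   = 1720.2105 cm^2 / 10000
   = 0.172 m^2

0.172


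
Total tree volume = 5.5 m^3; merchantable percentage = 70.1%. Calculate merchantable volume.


Formula: MV = V_total * (merchantable_pct / 100)
Merchantable fraction = 70.1% / 100 = 0.701
MV = 5.5 m^3 * 0.701 = 3.856 m^3

3.856


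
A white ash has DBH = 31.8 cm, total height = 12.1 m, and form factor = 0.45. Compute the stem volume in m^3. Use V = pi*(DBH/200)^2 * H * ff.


Formula: V = pi * (DBH/200)^2 * H * ff
Radius = DBH/200 = 31.8/200 = 0.159 m
Radius^2 = 0.159^2 = 0.025281 m^2
V = pi * 0.025281 * 12.1 * 0.45
V = 0.432 m^3

0.432


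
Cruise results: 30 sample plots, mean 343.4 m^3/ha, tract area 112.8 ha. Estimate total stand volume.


Formula: Total Volume = Mean Volume per ha * Total Area
Total Volume = 343.4 m^3/ha * 112.8 ha
Total Volume = 38736 m^3

38736


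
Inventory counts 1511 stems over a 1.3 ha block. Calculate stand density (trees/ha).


Formula: Stand Density = N_trees / Area_ha
Density = 1511 trees / 1.3 ha
Density = 1162 trees/ha

1162


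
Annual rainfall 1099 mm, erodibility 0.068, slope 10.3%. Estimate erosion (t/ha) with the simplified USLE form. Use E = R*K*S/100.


Formula: E = R * K * S / 100  (simplified USLE)
R * K = 1099 * 0.068 = 74.732
E = 74.732 * 10.3 / 100 = 7.7 t/ha

7.7


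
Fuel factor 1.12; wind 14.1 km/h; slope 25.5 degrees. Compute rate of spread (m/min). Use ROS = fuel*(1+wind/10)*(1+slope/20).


Formula: ROS = fuel * (1 + wind/10) * (1 + slope/20)
Wind factor = 1 + 14.1/10 = 2.41
Slope factor = 1 + 25.5/20 = 2.275
ROS = 1.12 * 2.41 * 2.275 = 6.14 m/min

6.14


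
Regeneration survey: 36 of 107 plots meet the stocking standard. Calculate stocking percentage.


Formula: Stocking % = stocked plots / total plots * 100
Stocking = 36 / 107 * 100
Stocking = 0.3364 * 100 = 33.6%

33.6


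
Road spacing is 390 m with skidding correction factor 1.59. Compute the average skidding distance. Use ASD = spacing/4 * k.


Formula: ASD = (spacing / 4) * correction
Uncorrected distance = spacing / 4 = 390 / 4 = 97.5 m
ASD = 97.5 * 1.59 = 155 m

155


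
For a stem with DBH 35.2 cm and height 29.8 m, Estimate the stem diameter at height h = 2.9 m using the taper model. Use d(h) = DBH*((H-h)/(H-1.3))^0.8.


Taper: d(h) = DBH * ((H - h) / (H - 1.3))^0.8
Numerator = H - h = 29.8 - 2.9 = 26.9 m
Denominator = H - 1.3 = 29.8 - 1.3 = 28.5 m
Ratio = 26.9 / 28.5 = 0.94386
d = 35.2 * 0.94386^0.8 = 33.6 cm

33.6


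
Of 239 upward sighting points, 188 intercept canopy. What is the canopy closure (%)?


Formula: Canopy closure = covered points / total points * 100
Closure = 188 / 239 * 100
Closure = 0.7866 * 100 = 78.7%

78.7


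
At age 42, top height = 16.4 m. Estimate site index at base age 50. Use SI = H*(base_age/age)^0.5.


Formula: SI = H_dom * (base_age / age)^0.5
Age ratio = 50 / 42 = 1.19048
sqrt(age_ratio) = 1.09109
SI = 16.4 * 1.09109 = 17.9 m

17.9


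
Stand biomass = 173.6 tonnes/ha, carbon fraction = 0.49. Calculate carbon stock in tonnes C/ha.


Formula: Carbon Stock = Biomass * Carbon Fraction
C = 173.6 t/ha * 0.49
C = 85.1 t C/ha

85.1


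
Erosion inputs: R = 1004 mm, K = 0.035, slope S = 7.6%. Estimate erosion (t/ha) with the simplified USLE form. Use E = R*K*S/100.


Formula: E = R * K * S / 100  (simplified USLE)
R * K = 1004 * 0.035 = 35.14
E = 35.14 * 7.6 / 100 = 2.67 t/ha

2.67


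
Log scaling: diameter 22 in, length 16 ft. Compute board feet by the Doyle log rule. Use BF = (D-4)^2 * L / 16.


Doyle: BF = (D - 4)^2 * L / 16
Adjusted diameter = 22 - 4 = 18 in
(D-4)^2 = 18^2 = 324
BF = 324 * 16 / 16 = 324 BF

324


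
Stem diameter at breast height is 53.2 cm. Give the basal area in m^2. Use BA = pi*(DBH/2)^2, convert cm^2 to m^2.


Formula: BA = pi * (DBH/2)^2 / 10000  (cm^2 to m^2)
Radius = DBH/2 = 53.2/2 = 26.6 cm
BA = pi * 26.6^2 / 10000
   = 2222.8653 cm^2 / 10000
   = 0.2223 m^2

0.2223


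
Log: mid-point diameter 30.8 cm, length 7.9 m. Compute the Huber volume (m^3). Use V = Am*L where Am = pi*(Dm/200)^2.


Huber: V = Am * L,  Am = pi*(Dm/200)^2
Am = pi*(30.8/200)^2 = 0.074506 m^2
V = 0.074506*7.9 = 0.5886 m^3

0.5886


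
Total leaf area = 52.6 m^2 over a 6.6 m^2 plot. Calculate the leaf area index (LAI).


Formula: LAI = total leaf area / ground area  (dimensionless)
LAI = 52.6 m^2 / 6.6 m^2
LAI = 7.97

7.97


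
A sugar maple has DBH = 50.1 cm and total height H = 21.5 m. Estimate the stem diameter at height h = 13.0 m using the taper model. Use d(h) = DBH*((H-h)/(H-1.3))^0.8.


Taper: d(h) = DBH * ((H - h) / (H - 1.3))^0.8
Numerator = H - h = 21.5 - 13.0 = 8.5 m
Denominator = H - 1.3 = 21.5 - 1.3 = 20.2 m
Ratio = 8.5 / 20.2 = 0.42079
d = 50.1 * 0.42079^0.8 = 25.1 cm

25.1


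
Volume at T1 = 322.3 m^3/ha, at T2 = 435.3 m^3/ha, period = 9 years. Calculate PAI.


Formula: PAI = (V_T2 - V_T1) / (T2 - T1)
Volume increment = 435.3 - 322.3 = 113.0 m^3/ha
PAI = 113.0 / 9 = 12.56 m^3/ha/year

12.56


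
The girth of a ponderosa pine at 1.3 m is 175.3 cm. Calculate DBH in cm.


Formula: DBH = C / pi
DBH = 175.3 / pi
pi = 3.14159...
DBH = 55.8 cm

55.8


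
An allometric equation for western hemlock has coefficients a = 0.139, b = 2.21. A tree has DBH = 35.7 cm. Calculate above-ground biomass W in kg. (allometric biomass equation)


Formula: W = a * DBH^b  (allometric power law)
DBH^b = 35.7^2.21 = 2700.2051
W = 0.139 * 2700.2051 = 375.3 kg

375.3


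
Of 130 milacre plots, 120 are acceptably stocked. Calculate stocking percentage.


Formula: Stocking % = stocked plots / total plots * 100
Stocking = 120 / 130 * 100
Stocking = 0.9231 * 100 = 92.3%

92.3


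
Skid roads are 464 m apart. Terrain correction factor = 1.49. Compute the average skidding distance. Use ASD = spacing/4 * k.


Formula: ASD = (spacing / 4) * correction
Uncorrected distance = spacing / 4 = 464 / 4 = 116 m
ASD = 116 * 1.49 = 173 m

173


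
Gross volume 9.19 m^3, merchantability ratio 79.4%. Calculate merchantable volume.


Formula: MV = V_total * (merchantable_pct / 100)
Merchantable fraction = 79.4% / 100 = 0.794
MV = 9.19 m^3 * 0.794 = 7.297 m^3

7.297


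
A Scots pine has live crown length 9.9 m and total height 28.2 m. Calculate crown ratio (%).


Formula: Crown Ratio = (Crown Length / Total Height) * 100
CR = (9.9 m / 28.2 m) * 100
CR = 0.3511 * 100 = 35.1%

35.1


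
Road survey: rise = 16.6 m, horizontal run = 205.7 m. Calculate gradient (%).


Formula: Gradient = rise / run * 100
Gradient = 16.6 / 205.7 * 100 = 8.1%

8.1


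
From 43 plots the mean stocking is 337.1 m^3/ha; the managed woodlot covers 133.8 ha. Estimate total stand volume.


Formula: Total Volume = Mean Volume per ha * Total Area
Total Volume = 337.1 m^3/ha * 133.8 ha
Total Volume = 45104 m^3

45104


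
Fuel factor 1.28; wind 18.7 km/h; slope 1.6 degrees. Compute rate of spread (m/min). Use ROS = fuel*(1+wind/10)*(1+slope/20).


Formula: ROS = fuel * (1 + wind/10) * (1 + slope/20)
Wind factor = 1 + 18.7/10 = 2.87
Slope factor = 1 + 1.6/20 = 1.08
ROS = 1.28 * 2.87 * 1.08 = 3.97 m/min

3.97


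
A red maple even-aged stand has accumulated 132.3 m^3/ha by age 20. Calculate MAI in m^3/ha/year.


Formula: MAI = Total Volume / Stand Age
MAI = 132.3 m^3/ha / 20 years
MAI = 6.62 m^3/ha/year

6.62


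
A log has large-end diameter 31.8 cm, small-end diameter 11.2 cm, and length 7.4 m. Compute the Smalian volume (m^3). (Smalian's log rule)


Smalian: V = (A1 + A2)/2 * L,  A = pi*(D/200)^2
A1 = pi*(31.8/200)^2 = 0.079423 m^2
A2 = pi*(11.2/200)^2 = 0.009852 m^2
V = (0.079423+0.009852)/2*7.4 = 0.3303 m^3

0.3303


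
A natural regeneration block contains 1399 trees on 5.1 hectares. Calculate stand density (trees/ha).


Formula: Stand Density = N_trees / Area_ha
Density = 1399 trees / 5.1 ha
Density = 274 trees/ha

274


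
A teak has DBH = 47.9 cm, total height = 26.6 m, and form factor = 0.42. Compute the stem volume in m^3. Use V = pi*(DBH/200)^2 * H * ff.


Formula: V = pi * (DBH/200)^2 * H * ff
Radius = DBH/200 = 47.9/200 = 0.2395 m
Radius^2 = 0.2395^2 = 0.05736025 m^2
V = pi * 0.05736025 * 26.6 * 0.42
V = 2.013 m^3

2.013


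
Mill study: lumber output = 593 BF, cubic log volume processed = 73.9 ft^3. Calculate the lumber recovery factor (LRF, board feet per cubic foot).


Formula: LRF = Lumber Output (BF) / Log Input (ft^3)
LRF = 593 BF / 73.9 ft^3
LRF = 8.02 BF/ft^3

8.02


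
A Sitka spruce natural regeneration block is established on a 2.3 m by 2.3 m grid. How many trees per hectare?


Formula: TPH = 10000 m^2/ha / (spacing_x * spacing_y)
Area per tree = 2.3 m * 2.3 m = 5.29 m^2
TPH = 10000 / 5.29 = 1890 trees/ha

1890


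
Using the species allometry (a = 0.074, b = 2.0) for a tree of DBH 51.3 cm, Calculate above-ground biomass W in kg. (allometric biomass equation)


Formula: W = a * DBH^b  (allometric power law)
DBH^b = 51.3^2.0 = 2631.69
W = 0.074 * 2631.69 = 194.7 kg

194.7


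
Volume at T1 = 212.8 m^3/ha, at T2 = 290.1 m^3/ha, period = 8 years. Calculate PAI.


Formula: PAI = (V_T2 - V_T1) / (T2 - T1)
Volume increment = 290.1 - 212.8 = 77.3 m^3/ha
PAI = 77.3 / 8 = 9.66 m^3/ha/year

9.66


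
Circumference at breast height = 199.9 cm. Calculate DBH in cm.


Formula: DBH = C / pi
DBH = 199.9 / pi
pi = 3.14159...
DBH = 63.6 cm

63.6


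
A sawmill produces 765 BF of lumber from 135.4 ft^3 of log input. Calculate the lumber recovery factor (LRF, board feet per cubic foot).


Formula: LRF = Lumber Output (BF) / Log Input (ft^3)
LRF = 765 BF / 135.4 ft^3
LRF = 5.65 BF/ft^3

5.65


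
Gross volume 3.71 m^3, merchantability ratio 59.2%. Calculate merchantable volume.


Formula: MV = V_total * (merchantable_pct / 100)
Merchantable fraction = 59.2% / 100 = 0.592
MV = 3.71 m^3 * 0.592 = 2.196 m^3

2.196


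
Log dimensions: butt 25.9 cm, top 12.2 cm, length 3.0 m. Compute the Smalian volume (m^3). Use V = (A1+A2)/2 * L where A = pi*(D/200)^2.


Smalian: V = (A1 + A2)/2 * L,  A = pi*(D/200)^2
A1 = pi*(25.9/200)^2 = 0.052685 m^2
A2 = pi*(12.2/200)^2 = 0.01169 m^2
V = (0.052685+0.01169)/2*3.0 = 0.0966 m^3

0.0966


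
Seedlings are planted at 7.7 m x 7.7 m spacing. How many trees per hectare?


Formula: TPH = 10000 m^2/ha / (spacing_x * spacing_y)
Area per tree = 7.7 m * 7.7 m = 59.29 m^2
TPH = 10000 / 59.29 = 169 trees/ha

169


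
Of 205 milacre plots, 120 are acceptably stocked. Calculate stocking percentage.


Formula: Stocking % = stocked plots / total plots * 100
Stocking = 120 / 205 * 100
Stocking = 0.5854 * 100 = 58.5%

58.5


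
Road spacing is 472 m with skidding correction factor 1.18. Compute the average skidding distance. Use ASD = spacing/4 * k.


Formula: ASD = (spacing / 4) * correction
Uncorrected distance = spacing / 4 = 472 / 4 = 118 m
ASD = 118 * 1.18 = 139 m

139


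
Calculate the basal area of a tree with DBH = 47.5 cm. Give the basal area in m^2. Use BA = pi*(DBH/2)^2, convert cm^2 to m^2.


Formula: BA = pi * (DBH/2)^2 / 10000  (cm^2 to m^2)
Radius = DBH/2 = 47.5/2 = 23.75 cm
BA = pi * 23.75^2 / 10000
   = 1772.0546 cm^2 / 10000
   = 0.1772 m^2

0.1772


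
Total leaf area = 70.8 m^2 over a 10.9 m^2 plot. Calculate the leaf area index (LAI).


Formula: LAI = total leaf area / ground area  (dimensionless)
LAI = 70.8 m^2 / 10.9 m^2
LAI = 6.5

6.5


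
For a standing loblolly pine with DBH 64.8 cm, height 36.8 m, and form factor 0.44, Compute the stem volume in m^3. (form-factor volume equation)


Formula: V = pi * (DBH/200)^2 * H * ff
Radius = DBH/200 = 64.8/200 = 0.324 m
Radius^2 = 0.324^2 = 0.104976 m^2
V = pi * 0.104976 * 36.8 * 0.44
V = 5.34 m^3

5.34


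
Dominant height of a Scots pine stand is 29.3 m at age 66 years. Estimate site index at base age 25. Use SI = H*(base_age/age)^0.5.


Formula: SI = H_dom * (base_age / age)^0.5
Age ratio = 25 / 66 = 0.37879
sqrt(age_ratio) = 0.61546
SI = 29.3 * 0.61546 = 18.0 m

18.0


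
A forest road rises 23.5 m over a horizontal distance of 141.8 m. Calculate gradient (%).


Formula: Gradient = rise / run * 100
Gradient = 23.5 / 141.8 * 100 = 16.6%

16.6


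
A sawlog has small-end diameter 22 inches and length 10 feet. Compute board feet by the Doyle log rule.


Doyle: BF = (D - 4)^2 * L / 16
Adjusted diameter = 22 - 4 = 18 in
(D-4)^2 = 18^2 = 324
BF = 324 * 10 / 16 = 203 BF

203


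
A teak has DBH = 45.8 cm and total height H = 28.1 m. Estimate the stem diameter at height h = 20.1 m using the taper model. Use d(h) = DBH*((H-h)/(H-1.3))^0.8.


Taper: d(h) = DBH * ((H - h) / (H - 1.3))^0.8
Numerator = H - h = 28.1 - 20.1 = 8.0 m
Denominator = H - 1.3 = 28.1 - 1.3 = 26.8 m
Ratio = 8.0 / 26.8 = 0.29851
d = 45.8 * 0.29851^0.8 = 17.4 cm

17.4


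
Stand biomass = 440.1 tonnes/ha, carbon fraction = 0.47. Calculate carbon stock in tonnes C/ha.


Formula: Carbon Stock = Biomass * Carbon Fraction
C = 440.1 t/ha * 0.47
C = 206.8 t C/ha

206.8


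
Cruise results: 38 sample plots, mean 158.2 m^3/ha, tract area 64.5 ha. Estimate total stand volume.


Formula: Total Volume = Mean Volume per ha * Total Area
Total Volume = 158.2 m^3/ha * 64.5 ha
Total Volume = 10204 m^3

10204


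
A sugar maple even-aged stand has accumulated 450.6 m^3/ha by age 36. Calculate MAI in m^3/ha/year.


Formula: MAI = Total Volume / Stand Age
MAI = 450.6 m^3/ha / 36 years
MAI = 12.52 m^3/ha/year

12.52


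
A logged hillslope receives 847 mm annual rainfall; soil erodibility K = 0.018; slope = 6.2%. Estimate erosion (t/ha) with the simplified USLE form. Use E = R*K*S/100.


Formula: E = R * K * S / 100  (simplified USLE)
R * K = 847 * 0.018 = 15.246
E = 15.246 * 6.2 / 100 = 0.95 t/ha

0.95


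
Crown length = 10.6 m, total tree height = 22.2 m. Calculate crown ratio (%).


Formula: Crown Ratio = (Crown Length / Total Height) * 100
CR = (10.6 m / 22.2 m) * 100
CR = 0.4775 * 100 = 47.7%

47.7


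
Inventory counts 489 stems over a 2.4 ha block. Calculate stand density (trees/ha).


Formula: Stand Density = N_trees / Area_ha
Density = 489 trees / 2.4 ha
Density = 204 trees/ha

204
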